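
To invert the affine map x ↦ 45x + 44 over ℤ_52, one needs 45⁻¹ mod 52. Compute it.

37

gcd(52, 45) by repeated division:
52 = 1*45 + 7
45 = 6*7 + 3
7 = 2*3 + 1
3 = 3*1 + 0
gcd = 1, so the inverse exists. Back-substitute:
1 = 7 − 2·3
1 = −2·45 + 13·7
1 = 13·52 − 15·45
Hence 45⁻¹ ≡ -15 ≡ 37 (mod 52).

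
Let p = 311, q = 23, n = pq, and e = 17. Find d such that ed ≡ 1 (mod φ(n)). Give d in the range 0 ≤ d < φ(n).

4413

φ(n) = (p−1)(q−1) = 310·22 = 6820.
Need d with 17·d ≡ 1 (mod 6820). Apply the extended Euclidean algorithm:
6820 = 401·17 + 3
17 = 5·3 + 2
3 = 1·2 + 1
2 = 2·1 + 0
Back-substitute:
1 = 3 − 2
1 = −17 + 6·3
1 = 6·6820 − 2407·17
So 17·(-2407) ≡ 1 (mod 6820), hence d ≡ -2407 ≡ 4413 (mod 6820).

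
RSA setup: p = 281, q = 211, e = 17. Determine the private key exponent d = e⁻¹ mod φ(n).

20753

φ(n) = (p−1)(q−1) = 280·210 = 58800.
Need d with 17·d ≡ 1 (mod 58800). Apply the extended Euclidean algorithm:
58800 = 3458*17 + 14
17 = 1*14 + 3
14 = 4*3 + 2
3 = 1*2 + 1
2 = 2*1 + 0
Back-substitute:
1 = 3 − 2
1 = −14 + 5·3
1 = 5·17 − 6·14
1 = −6·58800 + 20753·17
So 17·20753 ≡ 1 (mod 58800), hence d = 20753.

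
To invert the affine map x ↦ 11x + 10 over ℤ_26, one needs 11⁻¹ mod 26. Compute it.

19

Extended Euclidean algorithm:
26 = 2·11 + 4
11 = 2·4 + 3
4 = 1·3 + 1
3 = 3·1 + 0
The gcd is 1. Working backward:
1 = 4 − 3
1 = −11 + 3·4
1 = 3·26 − 7·11
So 11·(-7) ≡ 1 (mod 26), and -7 ≡ 19 (mod 26).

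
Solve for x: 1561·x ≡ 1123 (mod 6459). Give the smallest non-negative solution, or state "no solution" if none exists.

First find gcd(1561, 6459):
6459 = 4·1561 + 215
1561 = 7·215 + 56
215 = 3·56 + 47
56 = 1·47 + 9
47 = 5·9 + 2
9 = 4·2 + 1
2 = 2·1 + 0
gcd = 1, so a unique solution mod 6459 exists.
Back-substitute for the Bézout coefficients:
1 = 9 − 4·2
1 = −4·47 + 21·9
1 = 21·56 − 25·47
1 = −25·215 + 96·56
1 = 96·1561 − 697·215
1 = −697·6459 + 2884·1561
So 1561·(2884) ≡ 1 (mod 6459), giving 1561⁻¹ ≡ 2884.
x ≡ 1561⁻¹·1123 ≡ 2884·1123 ≡ 2773 (mod 6459).

2773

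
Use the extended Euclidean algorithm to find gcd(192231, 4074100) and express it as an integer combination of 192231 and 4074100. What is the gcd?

Euclidean algorithm:
4074100 = 21*192231 + 37249
192231 = 5*37249 + 5986
37249 = 6*5986 + 1333
5986 = 4*1333 + 654
1333 = 2*654 + 25
654 = 26*25 + 4
25 = 6*4 + 1
4 = 4*1 + 0
gcd(192231, 4074100) = 1.
Working backward:
1 = 25 − 6·4
1 = −6·654 + 157·25
1 = 157·1333 − 320·654
1 = −320·5986 + 1437·1333
1 = 1437·37249 − 8942·5986
1 = −8942·192231 + 46147·37249
1 = 46147·4074100 − 978029·192231
So 1 = (46147)·4074100 + (-978029)·192231.

1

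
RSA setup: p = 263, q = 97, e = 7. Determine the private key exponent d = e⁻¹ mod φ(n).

φ(n) = (p−1)(q−1) = 262·96 = 25152.
Need d with 7·d ≡ 1 (mod 25152). Apply the extended Euclidean algorithm:
25152 = 3593*7 + 1
7 = 7*1 + 0
Back-substitute:
1 = 25152 − 3593·7
So 7·(-3593) ≡ 1 (mod 25152), hence d ≡ -3593 ≡ 21559 (mod 25152).

21559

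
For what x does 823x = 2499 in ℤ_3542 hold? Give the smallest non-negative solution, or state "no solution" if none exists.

1561

First find gcd(823, 3542):
3542 = 4×823 + 250
823 = 3×250 + 73
250 = 3×73 + 31
73 = 2×31 + 11
31 = 2×11 + 9
11 = 1×9 + 2
9 = 4×2 + 1
2 = 2×1 + 0
gcd = 1, so a unique solution mod 3542 exists.
Back-substitute for the Bézout coefficients:
1 = 9 − 4·2
1 = −4·11 + 5·9
1 = 5·31 − 14·11
1 = −14·73 + 33·31
1 = 33·250 − 113·73
1 = −113·823 + 372·250
1 = 372·3542 − 1601·823
So 823·(-1601) ≡ 1 (mod 3542), giving 823⁻¹ ≡ 1941.
x ≡ 823⁻¹·2499 ≡ 1941·2499 ≡ 1561 (mod 3542).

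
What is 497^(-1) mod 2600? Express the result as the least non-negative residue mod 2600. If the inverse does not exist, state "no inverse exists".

gcd(2600, 497) by repeated division:
2600 = 5*497 + 115
497 = 4*115 + 37
115 = 3*37 + 4
37 = 9*4 + 1
4 = 4*1 + 0
The gcd is 1. Working backward:
1 = 37 − 9·4
1 = −9·115 + 28·37
1 = 28·497 − 121·115
1 = −121·2600 + 633·497
So 497·633 ≡ 1 (mod 2600).

633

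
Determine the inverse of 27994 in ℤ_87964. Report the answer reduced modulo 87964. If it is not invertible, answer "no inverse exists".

no inverse exists

Compute gcd(27994, 87964):
87964 = 3*27994 + 3982
27994 = 7*3982 + 120
3982 = 33*120 + 22
120 = 5*22 + 10
22 = 2*10 + 2
10 = 5*2 + 0
gcd(27994, 87964) = 2 ≠ 1, so 27994 has no multiplicative inverse modulo 87964.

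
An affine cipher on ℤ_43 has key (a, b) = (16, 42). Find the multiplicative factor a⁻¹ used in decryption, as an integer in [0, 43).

Run Euclid on (43, 16):
43 = 2×16 + 11
16 = 1×11 + 5
11 = 2×5 + 1
5 = 5×1 + 0
The gcd is 1. Working backward:
1 = 11 − 2·5
1 = −2·16 + 3·11
1 = 3·43 − 8·16
So 16·(-8) ≡ 1 (mod 43), and -8 ≡ 35 (mod 43).

35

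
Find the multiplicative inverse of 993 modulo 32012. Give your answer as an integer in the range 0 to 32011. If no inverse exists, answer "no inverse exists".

Extended Euclidean algorithm:
32012 = 32·993 + 236
993 = 4·236 + 49
236 = 4·49 + 40
49 = 1·40 + 9
40 = 4·9 + 4
9 = 2·4 + 1
4 = 4·1 + 0
gcd = 1, so the inverse exists. Back-substitute:
1 = 9 − 2·4
1 = −2·40 + 9·9
1 = 9·49 − 11·40
1 = −11·236 + 53·49
1 = 53·993 − 223·236
1 = −223·32012 + 7189·993
So 993·7189 ≡ 1 (mod 32012).

7189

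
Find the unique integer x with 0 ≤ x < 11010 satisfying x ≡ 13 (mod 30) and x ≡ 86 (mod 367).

4123

Write x = 13 + 30·k. Then 30·k ≡ 86 − 13 ≡ 73 (mod 367).
Need 30⁻¹ mod 367. Extended Euclid on (367, 30):
367 = 12*30 + 7
30 = 4*7 + 2
7 = 3*2 + 1
2 = 2*1 + 0
Back-substitute:
1 = 7 − 3·2
1 = −3·30 + 13·7
1 = 13·367 − 159·30
30⁻¹ ≡ 208 (mod 367), so k ≡ 208·73 ≡ 137 (mod 367).
x = 13 + 30·137 = 4123.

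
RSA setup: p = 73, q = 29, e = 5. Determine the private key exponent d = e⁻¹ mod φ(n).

φ(n) = (p−1)(q−1) = 72·28 = 2016.
Need d with 5·d ≡ 1 (mod 2016). Apply the extended Euclidean algorithm:
2016 = 403×5 + 1
5 = 5×1 + 0
Back-substitute:
1 = 2016 − 403·5
So 5·(-403) ≡ 1 (mod 2016), hence d ≡ -403 ≡ 1613 (mod 2016).

1613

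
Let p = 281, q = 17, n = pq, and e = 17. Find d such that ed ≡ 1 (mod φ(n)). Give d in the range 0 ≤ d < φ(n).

3953

φ(n) = (p−1)(q−1) = 280·16 = 4480.
Need d with 17·d ≡ 1 (mod 4480). Apply the extended Euclidean algorithm:
4480 = 263·17 + 9
17 = 1·9 + 8
9 = 1·8 + 1
8 = 8·1 + 0
Back-substitute:
1 = 9 − 8
1 = −17 + 2·9
1 = 2·4480 − 527·17
So 17·(-527) ≡ 1 (mod 4480), hence d ≡ -527 ≡ 3953 (mod 4480).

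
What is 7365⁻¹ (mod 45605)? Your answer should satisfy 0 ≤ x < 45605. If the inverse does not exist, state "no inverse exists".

no inverse exists

Compute gcd(7365, 45605):
45605 = 6·7365 + 1415
7365 = 5·1415 + 290
1415 = 4·290 + 255
290 = 1·255 + 35
255 = 7·35 + 10
35 = 3·10 + 5
10 = 2·5 + 0
The gcd is 5, not 1, hence no inverse exists.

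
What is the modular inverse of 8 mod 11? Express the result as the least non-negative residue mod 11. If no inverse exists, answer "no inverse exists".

Run Euclid on (11, 8):
11 = 1·8 + 3
8 = 2·3 + 2
3 = 1·2 + 1
2 = 2·1 + 0
gcd = 1, so the inverse exists. Back-substitute:
1 = 3 − 2
1 = −8 + 3·3
1 = 3·11 − 4·8
Hence 8⁻¹ ≡ -4 ≡ 7 (mod 11).

7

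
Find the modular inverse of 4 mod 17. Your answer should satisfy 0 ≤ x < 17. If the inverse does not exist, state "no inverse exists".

gcd(17, 4) by repeated division:
17 = 4*4 + 1
4 = 4*1 + 0
The gcd is 1. Working backward:
1 = 17 − 4·4
Hence 4⁻¹ ≡ -4 ≡ 13 (mod 17).

13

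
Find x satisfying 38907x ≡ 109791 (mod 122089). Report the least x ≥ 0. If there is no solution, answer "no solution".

First find gcd(38907, 122089):
122089 = 3·38907 + 5368
38907 = 7·5368 + 1331
5368 = 4·1331 + 44
1331 = 30·44 + 11
44 = 4·11 + 0
gcd = 11 and 11 | 109791, so solutions exist. Divide through by 11: 3537x ≡ 9981 (mod 11099).
Now find 3537⁻¹ mod 11099:
11099 = 3·3537 + 488
3537 = 7·488 + 121
488 = 4·121 + 4
121 = 30·4 + 1
4 = 4·1 + 0
Back-substitute:
1 = 121 − 30·4
1 = −30·488 + 121·121
1 = 121·3537 − 877·488
1 = −877·11099 + 2752·3537
So 3537⁻¹ ≡ 2752 (mod 11099).
Then x ≡ 2752·9981 ≡ 8786 (mod 11099); the smallest non-negative solution is x = 8786.

8786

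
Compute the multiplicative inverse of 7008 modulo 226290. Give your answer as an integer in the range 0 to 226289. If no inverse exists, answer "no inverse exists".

Euclidean algorithm on 226290, 7008:
226290 = 32*7008 + 2034
7008 = 3*2034 + 906
2034 = 2*906 + 222
906 = 4*222 + 18
222 = 12*18 + 6
18 = 3*6 + 0
gcd(7008, 226290) = 6 ≠ 1, so 7008 has no multiplicative inverse modulo 226290.

no inverse exists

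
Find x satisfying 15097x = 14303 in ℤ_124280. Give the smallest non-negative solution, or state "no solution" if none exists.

80799

First find gcd(15097, 124280):
124280 = 8·15097 + 3504
15097 = 4·3504 + 1081
3504 = 3·1081 + 261
1081 = 4·261 + 37
261 = 7·37 + 2
37 = 18·2 + 1
2 = 2·1 + 0
gcd = 1, so a unique solution mod 124280 exists.
Back-substitute for the Bézout coefficients:
1 = 37 − 18·2
1 = −18·261 + 127·37
1 = 127·1081 − 526·261
1 = −526·3504 + 1705·1081
1 = 1705·15097 − 7346·3504
1 = −7346·124280 + 60473·15097
So 15097·(60473) ≡ 1 (mod 124280), giving 15097⁻¹ ≡ 60473.
x ≡ 15097⁻¹·14303 ≡ 60473·14303 ≡ 80799 (mod 124280).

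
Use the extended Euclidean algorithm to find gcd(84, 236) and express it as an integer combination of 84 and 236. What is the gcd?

4

Apply Euclid's algorithm to 236 and 84:
236 = 2*84 + 68
84 = 1*68 + 16
68 = 4*16 + 4
16 = 4*4 + 0
gcd(84, 236) = 4.
Express as a combination:
4 = 68 − 4·16
4 = −4·84 + 5·68
4 = 5·236 − 14·84
So 4 = (5)·236 + (-14)·84.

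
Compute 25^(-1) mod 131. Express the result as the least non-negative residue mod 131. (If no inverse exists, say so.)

21

Apply the Euclidean algorithm to 131 and 25:
131 = 5*25 + 6
25 = 4*6 + 1
6 = 6*1 + 0
The gcd is 1. Working backward:
1 = 25 − 4·6
1 = −4·131 + 21·25
So 25·21 ≡ 1 (mod 131).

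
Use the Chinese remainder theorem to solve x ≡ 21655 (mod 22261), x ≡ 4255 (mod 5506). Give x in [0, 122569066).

Write x = 21655 + 22261·k. Then 22261·k ≡ 4255 − 21655 ≡ 4624 (mod 5506).
Need 22261⁻¹ mod 5506. Extended Euclid on (5506, 237):
5506 = 23*237 + 55
237 = 4*55 + 17
55 = 3*17 + 4
17 = 4*4 + 1
4 = 4*1 + 0
Back-substitute:
1 = 17 − 4·4
1 = −4·55 + 13·17
1 = 13·237 − 56·55
1 = −56·5506 + 1301·237
22261⁻¹ ≡ 1301 (mod 5506), so k ≡ 1301·4624 ≡ 3272 (mod 5506).
x = 21655 + 22261·3272 = 72859647.

72859647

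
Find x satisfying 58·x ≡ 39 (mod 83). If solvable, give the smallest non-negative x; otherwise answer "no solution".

25

First find gcd(58, 83):
83 = 1·58 + 25
58 = 2·25 + 8
25 = 3·8 + 1
8 = 8·1 + 0
gcd = 1, so a unique solution mod 83 exists.
Back-substitute for the Bézout coefficients:
1 = 25 − 3·8
1 = −3·58 + 7·25
1 = 7·83 − 10·58
So 58·(-10) ≡ 1 (mod 83), giving 58⁻¹ ≡ 73.
x ≡ 58⁻¹·39 ≡ 73·39 ≡ 25 (mod 83).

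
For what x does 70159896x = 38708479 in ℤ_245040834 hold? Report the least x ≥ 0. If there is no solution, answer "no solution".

gcd(70159896, 245040834):
245040834 = 3×70159896 + 34561146
70159896 = 2×34561146 + 1037604
34561146 = 33×1037604 + 320214
1037604 = 3×320214 + 76962
320214 = 4×76962 + 12366
76962 = 6×12366 + 2766
12366 = 4×2766 + 1302
2766 = 2×1302 + 162
1302 = 8×162 + 6
162 = 27×6 + 0
gcd = 6, but 6 ∤ 38708479, so the congruence has no solution.

no solution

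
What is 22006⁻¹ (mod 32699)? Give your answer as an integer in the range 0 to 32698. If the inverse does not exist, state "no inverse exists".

28638

Extended Euclidean algorithm:
32699 = 1·22006 + 10693
22006 = 2·10693 + 620
10693 = 17·620 + 153
620 = 4·153 + 8
153 = 19·8 + 1
8 = 8·1 + 0
gcd = 1, so the inverse exists. Back-substitute:
1 = 153 − 19·8
1 = −19·620 + 77·153
1 = 77·10693 − 1328·620
1 = −1328·22006 + 2733·10693
1 = 2733·32699 − 4061·22006
Hence 22006⁻¹ ≡ -4061 ≡ 28638 (mod 32699).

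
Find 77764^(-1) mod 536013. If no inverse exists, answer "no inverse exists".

408103

Extended Euclidean algorithm:
536013 = 6*77764 + 69429
77764 = 1*69429 + 8335
69429 = 8*8335 + 2749
8335 = 3*2749 + 88
2749 = 31*88 + 21
88 = 4*21 + 4
21 = 5*4 + 1
4 = 4*1 + 0
The gcd is 1. Working backward:
1 = 21 − 5·4
1 = −5·88 + 21·21
1 = 21·2749 − 656·88
1 = −656·8335 + 1989·2749
1 = 1989·69429 − 16568·8335
1 = −16568·77764 + 18557·69429
1 = 18557·536013 − 127910·77764
So 77764·(-127910) ≡ 1 (mod 536013), and -127910 ≡ 408103 (mod 536013).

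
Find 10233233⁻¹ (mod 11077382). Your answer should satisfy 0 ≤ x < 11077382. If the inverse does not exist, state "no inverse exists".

Apply the Euclidean algorithm to 11077382 and 10233233:
11077382 = 1*10233233 + 844149
10233233 = 12*844149 + 103445
844149 = 8*103445 + 16589
103445 = 6*16589 + 3911
16589 = 4*3911 + 945
3911 = 4*945 + 131
945 = 7*131 + 28
131 = 4*28 + 19
28 = 1*19 + 9
19 = 2*9 + 1
9 = 9*1 + 0
gcd = 1, so the inverse exists. Back-substitute:
1 = 19 − 2·9
1 = −2·28 + 3·19
1 = 3·131 − 14·28
1 = −14·945 + 101·131
1 = 101·3911 − 418·945
1 = −418·16589 + 1773·3911
1 = 1773·103445 − 11056·16589
1 = −11056·844149 + 90221·103445
1 = 90221·10233233 − 1093708·844149
1 = −1093708·11077382 + 1183929·10233233
So 10233233·1183929 ≡ 1 (mod 11077382).

1183929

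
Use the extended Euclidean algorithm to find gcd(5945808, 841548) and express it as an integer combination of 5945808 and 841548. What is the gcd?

Euclidean algorithm:
5945808 = 7*841548 + 54972
841548 = 15*54972 + 16968
54972 = 3*16968 + 4068
16968 = 4*4068 + 696
4068 = 5*696 + 588
696 = 1*588 + 108
588 = 5*108 + 48
108 = 2*48 + 12
48 = 4*12 + 0
gcd(5945808, 841548) = 12.
Working backward:
12 = 108 − 2·48
12 = −2·588 + 11·108
12 = 11·696 − 13·588
12 = −13·4068 + 76·696
12 = 76·16968 − 317·4068
12 = −317·54972 + 1027·16968
12 = 1027·841548 − 15722·54972
12 = −15722·5945808 + 111081·841548
So 12 = (-15722)·5945808 + (111081)·841548.

12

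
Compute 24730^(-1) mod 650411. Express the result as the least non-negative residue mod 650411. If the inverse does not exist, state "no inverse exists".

70459

gcd(650411, 24730) by repeated division:
650411 = 26·24730 + 7431
24730 = 3·7431 + 2437
7431 = 3·2437 + 120
2437 = 20·120 + 37
120 = 3·37 + 9
37 = 4·9 + 1
9 = 9·1 + 0
The gcd is 1. Working backward:
1 = 37 − 4·9
1 = −4·120 + 13·37
1 = 13·2437 − 264·120
1 = −264·7431 + 805·2437
1 = 805·24730 − 2679·7431
1 = −2679·650411 + 70459·24730
So 24730·70459 ≡ 1 (mod 650411).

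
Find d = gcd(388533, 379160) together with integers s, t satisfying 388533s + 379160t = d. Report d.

Repeated division:
388533 = 1×379160 + 9373
379160 = 40×9373 + 4240
9373 = 2×4240 + 893
4240 = 4×893 + 668
893 = 1×668 + 225
668 = 2×225 + 218
225 = 1×218 + 7
218 = 31×7 + 1
7 = 7×1 + 0
gcd(388533, 379160) = 1.
Working backward:
1 = 218 − 31·7
1 = −31·225 + 32·218
1 = 32·668 − 95·225
1 = −95·893 + 127·668
1 = 127·4240 − 603·893
1 = −603·9373 + 1333·4240
1 = 1333·379160 − 53923·9373
1 = −53923·388533 + 55256·379160
So 1 = (-53923)·388533 + (55256)·379160.

1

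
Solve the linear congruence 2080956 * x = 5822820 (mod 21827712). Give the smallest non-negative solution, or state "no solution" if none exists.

First find gcd(2080956, 21827712):
21827712 = 10×2080956 + 1018152
2080956 = 2×1018152 + 44652
1018152 = 22×44652 + 35808
44652 = 1×35808 + 8844
35808 = 4×8844 + 432
8844 = 20×432 + 204
432 = 2×204 + 24
204 = 8×24 + 12
24 = 2×12 + 0
gcd = 12 and 12 | 5822820, so solutions exist. Divide through by 12: 173413x ≡ 485235 (mod 1818976).
Now find 173413⁻¹ mod 1818976:
1818976 = 10·173413 + 84846
173413 = 2·84846 + 3721
84846 = 22·3721 + 2984
3721 = 1·2984 + 737
2984 = 4·737 + 36
737 = 20·36 + 17
36 = 2·17 + 2
17 = 8·2 + 1
2 = 2·1 + 0
Back-substitute:
1 = 17 − 8·2
1 = −8·36 + 17·17
1 = 17·737 − 348·36
1 = −348·2984 + 1409·737
1 = 1409·3721 − 1757·2984
1 = −1757·84846 + 40063·3721
1 = 40063·173413 − 81883·84846
1 = −81883·1818976 + 858893·173413
So 173413⁻¹ ≡ 858893 (mod 1818976).
Then x ≡ 858893·485235 ≡ 1163735 (mod 1818976); the smallest non-negative solution is x = 1163735.

1163735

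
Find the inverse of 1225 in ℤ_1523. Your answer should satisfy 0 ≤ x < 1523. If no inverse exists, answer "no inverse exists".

Extended Euclidean algorithm:
1523 = 1×1225 + 298
1225 = 4×298 + 33
298 = 9×33 + 1
33 = 33×1 + 0
The gcd is 1. Working backward:
1 = 298 − 9·33
1 = −9·1225 + 37·298
1 = 37·1523 − 46·1225
So 1225·(-46) ≡ 1 (mod 1523), and -46 ≡ 1477 (mod 1523).

1477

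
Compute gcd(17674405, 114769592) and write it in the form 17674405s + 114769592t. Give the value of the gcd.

7

Euclidean algorithm:
114769592 = 6×17674405 + 8723162
17674405 = 2×8723162 + 228081
8723162 = 38×228081 + 56084
228081 = 4×56084 + 3745
56084 = 14×3745 + 3654
3745 = 1×3654 + 91
3654 = 40×91 + 14
91 = 6×14 + 7
14 = 2×7 + 0
gcd(17674405, 114769592) = 7.
Working backward:
7 = 91 − 6·14
7 = −6·3654 + 241·91
7 = 241·3745 − 247·3654
7 = −247·56084 + 3699·3745
7 = 3699·228081 − 15043·56084
7 = −15043·8723162 + 575333·228081
7 = 575333·17674405 − 1165709·8723162
7 = −1165709·114769592 + 7569587·17674405
So 7 = (-1165709)·114769592 + (7569587)·17674405.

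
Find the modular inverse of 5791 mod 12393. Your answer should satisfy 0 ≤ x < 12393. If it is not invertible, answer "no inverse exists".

3805

Extended Euclidean algorithm:
12393 = 2·5791 + 811
5791 = 7·811 + 114
811 = 7·114 + 13
114 = 8·13 + 10
13 = 1·10 + 3
10 = 3·3 + 1
3 = 3·1 + 0
Since gcd(5791, 12393) = 1, back-substitute to write 1 as a combination:
1 = 10 − 3·3
1 = −3·13 + 4·10
1 = 4·114 − 35·13
1 = −35·811 + 249·114
1 = 249·5791 − 1778·811
1 = −1778·12393 + 3805·5791
So 5791·3805 ≡ 1 (mod 12393).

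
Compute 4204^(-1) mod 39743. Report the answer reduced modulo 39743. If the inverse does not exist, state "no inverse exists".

12942

gcd(39743, 4204) by repeated division:
39743 = 9*4204 + 1907
4204 = 2*1907 + 390
1907 = 4*390 + 347
390 = 1*347 + 43
347 = 8*43 + 3
43 = 14*3 + 1
3 = 3*1 + 0
gcd = 1, so the inverse exists. Back-substitute:
1 = 43 − 14·3
1 = −14·347 + 113·43
1 = 113·390 − 127·347
1 = −127·1907 + 621·390
1 = 621·4204 − 1369·1907
1 = −1369·39743 + 12942·4204
So 4204·12942 ≡ 1 (mod 39743).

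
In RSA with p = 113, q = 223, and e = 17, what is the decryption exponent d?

φ(n) = (p−1)(q−1) = 112·222 = 24864.
Need d with 17·d ≡ 1 (mod 24864). Apply the extended Euclidean algorithm:
24864 = 1462·17 + 10
17 = 1·10 + 7
10 = 1·7 + 3
7 = 2·3 + 1
3 = 3·1 + 0
Back-substitute:
1 = 7 − 2·3
1 = −2·10 + 3·7
1 = 3·17 − 5·10
1 = −5·24864 + 7313·17
So 17·7313 ≡ 1 (mod 24864), hence d = 7313.

7313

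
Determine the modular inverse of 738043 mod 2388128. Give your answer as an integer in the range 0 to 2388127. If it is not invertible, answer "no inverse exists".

gcd(2388128, 738043) by repeated division:
2388128 = 3×738043 + 173999
738043 = 4×173999 + 42047
173999 = 4×42047 + 5811
42047 = 7×5811 + 1370
5811 = 4×1370 + 331
1370 = 4×331 + 46
331 = 7×46 + 9
46 = 5×9 + 1
9 = 9×1 + 0
gcd = 1, so the inverse exists. Back-substitute:
1 = 46 − 5·9
1 = −5·331 + 36·46
1 = 36·1370 − 149·331
1 = −149·5811 + 632·1370
1 = 632·42047 − 4573·5811
1 = −4573·173999 + 18924·42047
1 = 18924·738043 − 80269·173999
1 = −80269·2388128 + 259731·738043
So 738043·259731 ≡ 1 (mod 2388128).

259731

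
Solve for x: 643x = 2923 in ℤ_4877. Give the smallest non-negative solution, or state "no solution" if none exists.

2864

First find gcd(643, 4877):
4877 = 7*643 + 376
643 = 1*376 + 267
376 = 1*267 + 109
267 = 2*109 + 49
109 = 2*49 + 11
49 = 4*11 + 5
11 = 2*5 + 1
5 = 5*1 + 0
gcd = 1, so a unique solution mod 4877 exists.
Back-substitute for the Bézout coefficients:
1 = 11 − 2·5
1 = −2·49 + 9·11
1 = 9·109 − 20·49
1 = −20·267 + 49·109
1 = 49·376 − 69·267
1 = −69·643 + 118·376
1 = 118·4877 − 895·643
So 643·(-895) ≡ 1 (mod 4877), giving 643⁻¹ ≡ 3982.
x ≡ 643⁻¹·2923 ≡ 3982·2923 ≡ 2864 (mod 4877).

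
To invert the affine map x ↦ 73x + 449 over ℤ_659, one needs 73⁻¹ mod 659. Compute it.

Apply the Euclidean algorithm to 659 and 73:
659 = 9*73 + 2
73 = 36*2 + 1
2 = 2*1 + 0
The gcd is 1. Working backward:
1 = 73 − 36·2
1 = −36·659 + 325·73
So 73·325 ≡ 1 (mod 659).

325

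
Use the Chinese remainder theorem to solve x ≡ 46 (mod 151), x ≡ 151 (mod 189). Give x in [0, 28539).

6388

Write x = 46 + 151·k. Then 151·k ≡ 151 − 46 ≡ 105 (mod 189).
Need 151⁻¹ mod 189. Extended Euclid on (189, 151):
189 = 1·151 + 38
151 = 3·38 + 37
38 = 1·37 + 1
37 = 37·1 + 0
Back-substitute:
1 = 38 − 37
1 = −151 + 4·38
1 = 4·189 − 5·151
151⁻¹ ≡ 184 (mod 189), so k ≡ 184·105 ≡ 42 (mod 189).
x = 46 + 151·42 = 6388.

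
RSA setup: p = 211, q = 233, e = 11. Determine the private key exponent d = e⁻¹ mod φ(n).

φ(n) = (p−1)(q−1) = 210·232 = 48720.
Need d with 11·d ≡ 1 (mod 48720). Apply the extended Euclidean algorithm:
48720 = 4429·11 + 1
11 = 11·1 + 0
Back-substitute:
1 = 48720 − 4429·11
So 11·(-4429) ≡ 1 (mod 48720), hence d ≡ -4429 ≡ 44291 (mod 48720).

44291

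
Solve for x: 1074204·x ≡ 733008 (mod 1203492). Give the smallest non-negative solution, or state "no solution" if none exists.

47189

First find gcd(1074204, 1203492):
1203492 = 1*1074204 + 129288
1074204 = 8*129288 + 39900
129288 = 3*39900 + 9588
39900 = 4*9588 + 1548
9588 = 6*1548 + 300
1548 = 5*300 + 48
300 = 6*48 + 12
48 = 4*12 + 0
gcd = 12 and 12 | 733008, so solutions exist. Divide through by 12: 89517x ≡ 61084 (mod 100291).
Now find 89517⁻¹ mod 100291:
100291 = 1·89517 + 10774
89517 = 8·10774 + 3325
10774 = 3·3325 + 799
3325 = 4·799 + 129
799 = 6·129 + 25
129 = 5·25 + 4
25 = 6·4 + 1
4 = 4·1 + 0
Back-substitute:
1 = 25 − 6·4
1 = −6·129 + 31·25
1 = 31·799 − 192·129
1 = −192·3325 + 799·799
1 = 799·10774 − 2589·3325
1 = −2589·89517 + 21511·10774
1 = 21511·100291 − 24100·89517
So 89517·(-24100) ≡ 1 (mod 100291), i.e. 89517⁻¹ ≡ 76191.
Then x ≡ 76191·61084 ≡ 47189 (mod 100291); the smallest non-negative solution is x = 47189.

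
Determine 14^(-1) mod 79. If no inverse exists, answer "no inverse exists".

17

Run Euclid on (79, 14):
79 = 5*14 + 9
14 = 1*9 + 5
9 = 1*5 + 4
5 = 1*4 + 1
4 = 4*1 + 0
Since gcd(14, 79) = 1, back-substitute to write 1 as a combination:
1 = 5 − 4
1 = −9 + 2·5
1 = 2·14 − 3·9
1 = −3·79 + 17·14
So 14·17 ≡ 1 (mod 79).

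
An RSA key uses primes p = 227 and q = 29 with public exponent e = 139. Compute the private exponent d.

4507

φ(n) = (p−1)(q−1) = 226·28 = 6328.
Need d with 139·d ≡ 1 (mod 6328). Apply the extended Euclidean algorithm:
6328 = 45×139 + 73
139 = 1×73 + 66
73 = 1×66 + 7
66 = 9×7 + 3
7 = 2×3 + 1
3 = 3×1 + 0
Back-substitute:
1 = 7 − 2·3
1 = −2·66 + 19·7
1 = 19·73 − 21·66
1 = −21·139 + 40·73
1 = 40·6328 − 1821·139
So 139·(-1821) ≡ 1 (mod 6328), hence d ≡ -1821 ≡ 4507 (mod 6328).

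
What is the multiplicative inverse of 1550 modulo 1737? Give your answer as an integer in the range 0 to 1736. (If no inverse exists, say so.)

1319

Apply the Euclidean algorithm to 1737 and 1550:
1737 = 1*1550 + 187
1550 = 8*187 + 54
187 = 3*54 + 25
54 = 2*25 + 4
25 = 6*4 + 1
4 = 4*1 + 0
Since gcd(1550, 1737) = 1, back-substitute to write 1 as a combination:
1 = 25 − 6·4
1 = −6·54 + 13·25
1 = 13·187 − 45·54
1 = −45·1550 + 373·187
1 = 373·1737 − 418·1550
Hence 1550⁻¹ ≡ -418 ≡ 1319 (mod 1737).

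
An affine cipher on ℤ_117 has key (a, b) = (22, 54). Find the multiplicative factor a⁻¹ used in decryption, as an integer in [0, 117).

gcd(117, 22) by repeated division:
117 = 5*22 + 7
22 = 3*7 + 1
7 = 7*1 + 0
Since gcd(22, 117) = 1, back-substitute to write 1 as a combination:
1 = 22 − 3·7
1 = −3·117 + 16·22
So 22·16 ≡ 1 (mod 117).

16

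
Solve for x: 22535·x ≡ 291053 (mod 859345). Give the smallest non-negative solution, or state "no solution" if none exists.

no solution

gcd(22535, 859345):
859345 = 38·22535 + 3015
22535 = 7·3015 + 1430
3015 = 2·1430 + 155
1430 = 9·155 + 35
155 = 4·35 + 15
35 = 2·15 + 5
15 = 3·5 + 0
gcd = 5, but 5 ∤ 291053, so the congruence has no solution.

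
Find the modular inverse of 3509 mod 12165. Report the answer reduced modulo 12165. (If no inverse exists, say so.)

gcd(12165, 3509) by repeated division:
12165 = 3·3509 + 1638
3509 = 2·1638 + 233
1638 = 7·233 + 7
233 = 33·7 + 2
7 = 3·2 + 1
2 = 2·1 + 0
The gcd is 1. Working backward:
1 = 7 − 3·2
1 = −3·233 + 100·7
1 = 100·1638 − 703·233
1 = −703·3509 + 1506·1638
1 = 1506·12165 − 5221·3509
Thus 3509·(-5221) ≡ 1 (mod 12165); reducing, -5221 mod 12165 = 6944.

6944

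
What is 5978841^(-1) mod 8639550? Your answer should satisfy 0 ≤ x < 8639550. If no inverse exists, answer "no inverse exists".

Compute gcd(5978841, 8639550):
8639550 = 1×5978841 + 2660709
5978841 = 2×2660709 + 657423
2660709 = 4×657423 + 31017
657423 = 21×31017 + 6066
31017 = 5×6066 + 687
6066 = 8×687 + 570
687 = 1×570 + 117
570 = 4×117 + 102
117 = 1×102 + 15
102 = 6×15 + 12
15 = 1×12 + 3
12 = 4×3 + 0
The gcd is 3, not 1, hence no inverse exists.

no inverse exists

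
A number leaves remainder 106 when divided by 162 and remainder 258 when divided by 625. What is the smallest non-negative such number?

44008

Write x = 106 + 162·k. Then 162·k ≡ 258 − 106 ≡ 152 (mod 625).
Need 162⁻¹ mod 625. Extended Euclid on (625, 162):
625 = 3·162 + 139
162 = 1·139 + 23
139 = 6·23 + 1
23 = 23·1 + 0
Back-substitute:
1 = 139 − 6·23
1 = −6·162 + 7·139
1 = 7·625 − 27·162
162⁻¹ ≡ 598 (mod 625), so k ≡ 598·152 ≡ 271 (mod 625).
x = 106 + 162·271 = 44008.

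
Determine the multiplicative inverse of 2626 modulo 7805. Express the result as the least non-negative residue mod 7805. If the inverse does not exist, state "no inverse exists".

3956

gcd(7805, 2626) by repeated division:
7805 = 2*2626 + 2553
2626 = 1*2553 + 73
2553 = 34*73 + 71
73 = 1*71 + 2
71 = 35*2 + 1
2 = 2*1 + 0
gcd = 1, so the inverse exists. Back-substitute:
1 = 71 − 35·2
1 = −35·73 + 36·71
1 = 36·2553 − 1259·73
1 = −1259·2626 + 1295·2553
1 = 1295·7805 − 3849·2626
Thus 2626·(-3849) ≡ 1 (mod 7805); reducing, -3849 mod 7805 = 3956.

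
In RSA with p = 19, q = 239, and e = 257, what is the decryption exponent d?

φ(n) = (p−1)(q−1) = 18·238 = 4284.
Need d with 257·d ≡ 1 (mod 4284). Apply the extended Euclidean algorithm:
4284 = 16×257 + 172
257 = 1×172 + 85
172 = 2×85 + 2
85 = 42×2 + 1
2 = 2×1 + 0
Back-substitute:
1 = 85 − 42·2
1 = −42·172 + 85·85
1 = 85·257 − 127·172
1 = −127·4284 + 2117·257
So 257·2117 ≡ 1 (mod 4284), hence d = 2117.

2117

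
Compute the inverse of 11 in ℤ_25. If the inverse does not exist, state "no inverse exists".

16

gcd(25, 11) by repeated division:
25 = 2*11 + 3
11 = 3*3 + 2
3 = 1*2 + 1
2 = 2*1 + 0
gcd = 1, so the inverse exists. Back-substitute:
1 = 3 − 2
1 = −11 + 4·3
1 = 4·25 − 9·11
Thus 11·(-9) ≡ 1 (mod 25); reducing, -9 mod 25 = 16.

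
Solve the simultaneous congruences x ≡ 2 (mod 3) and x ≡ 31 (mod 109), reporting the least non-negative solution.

140

Write x = 2 + 3·k. Then 3·k ≡ 31 − 2 ≡ 29 (mod 109).
Need 3⁻¹ mod 109. Extended Euclid on (109, 3):
109 = 36·3 + 1
3 = 3·1 + 0
Back-substitute:
1 = 109 − 36·3
3⁻¹ ≡ 73 (mod 109), so k ≡ 73·29 ≡ 46 (mod 109).
x = 2 + 3·46 = 140.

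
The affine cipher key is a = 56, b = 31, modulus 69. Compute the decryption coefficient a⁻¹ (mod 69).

53

Extended Euclidean algorithm:
69 = 1*56 + 13
56 = 4*13 + 4
13 = 3*4 + 1
4 = 4*1 + 0
gcd = 1, so the inverse exists. Back-substitute:
1 = 13 − 3·4
1 = −3·56 + 13·13
1 = 13·69 − 16·56
So 56·(-16) ≡ 1 (mod 69), and -16 ≡ 53 (mod 69).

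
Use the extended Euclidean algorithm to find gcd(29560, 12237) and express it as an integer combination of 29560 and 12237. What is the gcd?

Euclidean algorithm:
29560 = 2*12237 + 5086
12237 = 2*5086 + 2065
5086 = 2*2065 + 956
2065 = 2*956 + 153
956 = 6*153 + 38
153 = 4*38 + 1
38 = 38*1 + 0
gcd(29560, 12237) = 1.
Working backward:
1 = 153 − 4·38
1 = −4·956 + 25·153
1 = 25·2065 − 54·956
1 = −54·5086 + 133·2065
1 = 133·12237 − 320·5086
1 = −320·29560 + 773·12237
So 1 = (-320)·29560 + (773)·12237.

1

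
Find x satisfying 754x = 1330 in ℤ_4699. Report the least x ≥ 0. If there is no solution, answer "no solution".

1834

First find gcd(754, 4699):
4699 = 6×754 + 175
754 = 4×175 + 54
175 = 3×54 + 13
54 = 4×13 + 2
13 = 6×2 + 1
2 = 2×1 + 0
gcd = 1, so a unique solution mod 4699 exists.
Back-substitute for the Bézout coefficients:
1 = 13 − 6·2
1 = −6·54 + 25·13
1 = 25·175 − 81·54
1 = −81·754 + 349·175
1 = 349·4699 − 2175·754
So 754·(-2175) ≡ 1 (mod 4699), giving 754⁻¹ ≡ 2524.
x ≡ 754⁻¹·1330 ≡ 2524·1330 ≡ 1834 (mod 4699).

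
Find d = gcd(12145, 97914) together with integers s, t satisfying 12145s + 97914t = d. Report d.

1

Repeated division:
97914 = 8*12145 + 754
12145 = 16*754 + 81
754 = 9*81 + 25
81 = 3*25 + 6
25 = 4*6 + 1
6 = 6*1 + 0
gcd(12145, 97914) = 1.
Back-substituting:
1 = 25 − 4·6
1 = −4·81 + 13·25
1 = 13·754 − 121·81
1 = −121·12145 + 1949·754
1 = 1949·97914 − 15713·12145
So 1 = (1949)·97914 + (-15713)·12145.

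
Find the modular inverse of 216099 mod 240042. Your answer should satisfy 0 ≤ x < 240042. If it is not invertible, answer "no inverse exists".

no inverse exists

Compute gcd(216099, 240042):
240042 = 1*216099 + 23943
216099 = 9*23943 + 612
23943 = 39*612 + 75
612 = 8*75 + 12
75 = 6*12 + 3
12 = 4*3 + 0
The gcd is 3, not 1, hence no inverse exists.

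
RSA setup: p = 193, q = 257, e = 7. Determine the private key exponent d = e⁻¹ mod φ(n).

φ(n) = (p−1)(q−1) = 192·256 = 49152.
Need d with 7·d ≡ 1 (mod 49152). Apply the extended Euclidean algorithm:
49152 = 7021*7 + 5
7 = 1*5 + 2
5 = 2*2 + 1
2 = 2*1 + 0
Back-substitute:
1 = 5 − 2·2
1 = −2·7 + 3·5
1 = 3·49152 − 21065·7
So 7·(-21065) ≡ 1 (mod 49152), hence d ≡ -21065 ≡ 28087 (mod 49152).

28087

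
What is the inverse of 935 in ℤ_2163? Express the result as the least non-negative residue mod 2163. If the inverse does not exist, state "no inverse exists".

Apply the Euclidean algorithm to 2163 and 935:
2163 = 2·935 + 293
935 = 3·293 + 56
293 = 5·56 + 13
56 = 4·13 + 4
13 = 3·4 + 1
4 = 4·1 + 0
The gcd is 1. Working backward:
1 = 13 − 3·4
1 = −3·56 + 13·13
1 = 13·293 − 68·56
1 = −68·935 + 217·293
1 = 217·2163 − 502·935
So 935·(-502) ≡ 1 (mod 2163), and -502 ≡ 1661 (mod 2163).

1661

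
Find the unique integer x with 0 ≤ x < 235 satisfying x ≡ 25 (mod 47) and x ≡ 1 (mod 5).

Write x = 25 + 47·k. Then 47·k ≡ 1 − 25 ≡ 1 (mod 5).
Need 47⁻¹ mod 5. Extended Euclid on (5, 2):
5 = 2×2 + 1
2 = 2×1 + 0
Back-substitute:
1 = 5 − 2·2
47⁻¹ ≡ 3 (mod 5), so k ≡ 3·1 ≡ 3 (mod 5).
x = 25 + 47·3 = 166.

166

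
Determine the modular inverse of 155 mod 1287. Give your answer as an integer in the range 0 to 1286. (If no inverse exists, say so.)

gcd(1287, 155) by repeated division:
1287 = 8*155 + 47
155 = 3*47 + 14
47 = 3*14 + 5
14 = 2*5 + 4
5 = 1*4 + 1
4 = 4*1 + 0
The gcd is 1. Working backward:
1 = 5 − 4
1 = −14 + 3·5
1 = 3·47 − 10·14
1 = −10·155 + 33·47
1 = 33·1287 − 274·155
Hence 155⁻¹ ≡ -274 ≡ 1013 (mod 1287).

1013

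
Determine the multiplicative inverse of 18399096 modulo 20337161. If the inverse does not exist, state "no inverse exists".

Apply the Euclidean algorithm to 20337161 and 18399096:
20337161 = 1*18399096 + 1938065
18399096 = 9*1938065 + 956511
1938065 = 2*956511 + 25043
956511 = 38*25043 + 4877
25043 = 5*4877 + 658
4877 = 7*658 + 271
658 = 2*271 + 116
271 = 2*116 + 39
116 = 2*39 + 38
39 = 1*38 + 1
38 = 38*1 + 0
gcd = 1, so the inverse exists. Back-substitute:
1 = 39 − 38
1 = −116 + 3·39
1 = 3·271 − 7·116
1 = −7·658 + 17·271
1 = 17·4877 − 126·658
1 = −126·25043 + 647·4877
1 = 647·956511 − 24712·25043
1 = −24712·1938065 + 50071·956511
1 = 50071·18399096 − 475351·1938065
1 = −475351·20337161 + 525422·18399096
So 18399096·525422 ≡ 1 (mod 20337161).

525422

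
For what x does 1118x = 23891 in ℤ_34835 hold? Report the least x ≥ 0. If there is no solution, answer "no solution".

First find gcd(1118, 34835):
34835 = 31×1118 + 177
1118 = 6×177 + 56
177 = 3×56 + 9
56 = 6×9 + 2
9 = 4×2 + 1
2 = 2×1 + 0
gcd = 1, so a unique solution mod 34835 exists.
Back-substitute for the Bézout coefficients:
1 = 9 − 4·2
1 = −4·56 + 25·9
1 = 25·177 − 79·56
1 = −79·1118 + 499·177
1 = 499·34835 − 15548·1118
So 1118·(-15548) ≡ 1 (mod 34835), giving 1118⁻¹ ≡ 19287.
x ≡ 1118⁻¹·23891 ≡ 19287·23891 ≡ 23172 (mod 34835).

23172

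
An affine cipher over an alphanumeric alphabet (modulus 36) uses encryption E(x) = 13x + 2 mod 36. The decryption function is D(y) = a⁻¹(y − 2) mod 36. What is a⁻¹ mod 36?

25

gcd(36, 13) by repeated division:
36 = 2*13 + 10
13 = 1*10 + 3
10 = 3*3 + 1
3 = 3*1 + 0
Since gcd(13, 36) = 1, back-substitute to write 1 as a combination:
1 = 10 − 3·3
1 = −3·13 + 4·10
1 = 4·36 − 11·13
Hence 13⁻¹ ≡ -11 ≡ 25 (mod 36).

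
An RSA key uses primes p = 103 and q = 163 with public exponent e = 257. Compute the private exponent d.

4565

φ(n) = (p−1)(q−1) = 102·162 = 16524.
Need d with 257·d ≡ 1 (mod 16524). Apply the extended Euclidean algorithm:
16524 = 64·257 + 76
257 = 3·76 + 29
76 = 2·29 + 18
29 = 1·18 + 11
18 = 1·11 + 7
11 = 1·7 + 4
7 = 1·4 + 3
4 = 1·3 + 1
3 = 3·1 + 0
Back-substitute:
1 = 4 − 3
1 = −7 + 2·4
1 = 2·11 − 3·7
1 = −3·18 + 5·11
1 = 5·29 − 8·18
1 = −8·76 + 21·29
1 = 21·257 − 71·76
1 = −71·16524 + 4565·257
So 257·4565 ≡ 1 (mod 16524), hence d = 4565.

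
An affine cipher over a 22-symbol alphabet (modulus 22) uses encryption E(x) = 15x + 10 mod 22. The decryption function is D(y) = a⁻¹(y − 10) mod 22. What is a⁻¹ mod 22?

3

Extended Euclidean algorithm:
22 = 1·15 + 7
15 = 2·7 + 1
7 = 7·1 + 0
gcd = 1, so the inverse exists. Back-substitute:
1 = 15 − 2·7
1 = −2·22 + 3·15
So 15·3 ≡ 1 (mod 22).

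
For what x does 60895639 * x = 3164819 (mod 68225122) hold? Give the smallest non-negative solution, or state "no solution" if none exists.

1012381

First find gcd(60895639, 68225122):
68225122 = 1*60895639 + 7329483
60895639 = 8*7329483 + 2259775
7329483 = 3*2259775 + 550158
2259775 = 4*550158 + 59143
550158 = 9*59143 + 17871
59143 = 3*17871 + 5530
17871 = 3*5530 + 1281
5530 = 4*1281 + 406
1281 = 3*406 + 63
406 = 6*63 + 28
63 = 2*28 + 7
28 = 4*7 + 0
gcd = 7 and 7 | 3164819, so solutions exist. Divide through by 7: 8699377x ≡ 452117 (mod 9746446).
Now find 8699377⁻¹ mod 9746446:
9746446 = 1×8699377 + 1047069
8699377 = 8×1047069 + 322825
1047069 = 3×322825 + 78594
322825 = 4×78594 + 8449
78594 = 9×8449 + 2553
8449 = 3×2553 + 790
2553 = 3×790 + 183
790 = 4×183 + 58
183 = 3×58 + 9
58 = 6×9 + 4
9 = 2×4 + 1
4 = 4×1 + 0
Back-substitute:
1 = 9 − 2·4
1 = −2·58 + 13·9
1 = 13·183 − 41·58
1 = −41·790 + 177·183
1 = 177·2553 − 572·790
1 = −572·8449 + 1893·2553
1 = 1893·78594 − 17609·8449
1 = −17609·322825 + 72329·78594
1 = 72329·1047069 − 234596·322825
1 = −234596·8699377 + 1949097·1047069
1 = 1949097·9746446 − 2183693·8699377
So 8699377·(-2183693) ≡ 1 (mod 9746446), i.e. 8699377⁻¹ ≡ 7562753.
Then x ≡ 7562753·452117 ≡ 1012381 (mod 9746446); the smallest non-negative solution is x = 1012381.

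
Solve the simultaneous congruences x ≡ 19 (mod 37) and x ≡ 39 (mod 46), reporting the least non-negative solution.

Write x = 19 + 37·k. Then 37·k ≡ 39 − 19 ≡ 20 (mod 46).
Need 37⁻¹ mod 46. Extended Euclid on (46, 37):
46 = 1*37 + 9
37 = 4*9 + 1
9 = 9*1 + 0
Back-substitute:
1 = 37 − 4·9
1 = −4·46 + 5·37
37⁻¹ ≡ 5 (mod 46), so k ≡ 5·20 ≡ 8 (mod 46).
x = 19 + 37·8 = 315.

315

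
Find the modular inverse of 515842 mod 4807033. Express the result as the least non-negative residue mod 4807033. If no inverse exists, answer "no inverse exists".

Run Euclid on (4807033, 515842):
4807033 = 9*515842 + 164455
515842 = 3*164455 + 22477
164455 = 7*22477 + 7116
22477 = 3*7116 + 1129
7116 = 6*1129 + 342
1129 = 3*342 + 103
342 = 3*103 + 33
103 = 3*33 + 4
33 = 8*4 + 1
4 = 4*1 + 0
The gcd is 1. Working backward:
1 = 33 − 8·4
1 = −8·103 + 25·33
1 = 25·342 − 83·103
1 = −83·1129 + 274·342
1 = 274·7116 − 1727·1129
1 = −1727·22477 + 5455·7116
1 = 5455·164455 − 39912·22477
1 = −39912·515842 + 125191·164455
1 = 125191·4807033 − 1166631·515842
Hence 515842⁻¹ ≡ -1166631 ≡ 3640402 (mod 4807033).

3640402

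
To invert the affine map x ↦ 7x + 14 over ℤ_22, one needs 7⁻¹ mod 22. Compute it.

Extended Euclidean algorithm:
22 = 3·7 + 1
7 = 7·1 + 0
gcd = 1, so the inverse exists. Back-substitute:
1 = 22 − 3·7
Hence 7⁻¹ ≡ -3 ≡ 19 (mod 22).

19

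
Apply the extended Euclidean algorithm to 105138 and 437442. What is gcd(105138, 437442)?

Apply Euclid's algorithm to 437442 and 105138:
437442 = 4·105138 + 16890
105138 = 6·16890 + 3798
16890 = 4·3798 + 1698
3798 = 2·1698 + 402
1698 = 4·402 + 90
402 = 4·90 + 42
90 = 2·42 + 6
42 = 7·6 + 0
gcd(105138, 437442) = 6.
Back-substituting:
6 = 90 − 2·42
6 = −2·402 + 9·90
6 = 9·1698 − 38·402
6 = −38·3798 + 85·1698
6 = 85·16890 − 378·3798
6 = −378·105138 + 2353·16890
6 = 2353·437442 − 9790·105138
So 6 = (2353)·437442 + (-9790)·105138.

6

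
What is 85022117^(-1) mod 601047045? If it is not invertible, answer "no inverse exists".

Extended Euclidean algorithm:
601047045 = 7*85022117 + 5892226
85022117 = 14*5892226 + 2530953
5892226 = 2*2530953 + 830320
2530953 = 3*830320 + 39993
830320 = 20*39993 + 30460
39993 = 1*30460 + 9533
30460 = 3*9533 + 1861
9533 = 5*1861 + 228
1861 = 8*228 + 37
228 = 6*37 + 6
37 = 6*6 + 1
6 = 6*1 + 0
Since gcd(85022117, 601047045) = 1, back-substitute to write 1 as a combination:
1 = 37 − 6·6
1 = −6·228 + 37·37
1 = 37·1861 − 302·228
1 = −302·9533 + 1547·1861
1 = 1547·30460 − 4943·9533
1 = −4943·39993 + 6490·30460
1 = 6490·830320 − 134743·39993
1 = −134743·2530953 + 410719·830320
1 = 410719·5892226 − 956181·2530953
1 = −956181·85022117 + 13797253·5892226
1 = 13797253·601047045 − 97536952·85022117
Hence 85022117⁻¹ ≡ -97536952 ≡ 503510093 (mod 601047045).

503510093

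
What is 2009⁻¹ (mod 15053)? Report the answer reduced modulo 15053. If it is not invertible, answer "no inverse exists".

3634

Extended Euclidean algorithm:
15053 = 7×2009 + 990
2009 = 2×990 + 29
990 = 34×29 + 4
29 = 7×4 + 1
4 = 4×1 + 0
Since gcd(2009, 15053) = 1, back-substitute to write 1 as a combination:
1 = 29 − 7·4
1 = −7·990 + 239·29
1 = 239·2009 − 485·990
1 = −485·15053 + 3634·2009
So 2009·3634 ≡ 1 (mod 15053).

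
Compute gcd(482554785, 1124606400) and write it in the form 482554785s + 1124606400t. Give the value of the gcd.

15

Apply Euclid's algorithm to 1124606400 and 482554785:
1124606400 = 2·482554785 + 159496830
482554785 = 3·159496830 + 4064295
159496830 = 39·4064295 + 989325
4064295 = 4·989325 + 106995
989325 = 9·106995 + 26370
106995 = 4·26370 + 1515
26370 = 17·1515 + 615
1515 = 2·615 + 285
615 = 2·285 + 45
285 = 6·45 + 15
45 = 3·15 + 0
gcd(482554785, 1124606400) = 15.
Working backward:
15 = 285 − 6·45
15 = −6·615 + 13·285
15 = 13·1515 − 32·615
15 = −32·26370 + 557·1515
15 = 557·106995 − 2260·26370
15 = −2260·989325 + 20897·106995
15 = 20897·4064295 − 85848·989325
15 = −85848·159496830 + 3368969·4064295
15 = 3368969·482554785 − 10192755·159496830
15 = −10192755·1124606400 + 23754479·482554785
So 15 = (-10192755)·1124606400 + (23754479)·482554785.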